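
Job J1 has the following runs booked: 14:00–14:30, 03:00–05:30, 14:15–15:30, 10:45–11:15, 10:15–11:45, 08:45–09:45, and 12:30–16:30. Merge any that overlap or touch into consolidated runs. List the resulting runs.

03:00-05:30, 08:45-09:45, 10:15-11:45, 12:30-16:30

Sort by start: 03:00-05:30, 08:45-09:45, 10:15-11:45, 10:45-11:15, 12:30-16:30, 14:00-14:30, 14:15-15:30.
08:45-09:45 is disjoint → start new block.
10:15-11:45 is disjoint → start new block.
10:45-11:15 overlaps/touches 10:15-11:45 → extend to 10:15-11:45.
12:30-16:30 is disjoint → start new block.
14:00-14:30 overlaps/touches 12:30-16:30 → extend to 12:30-16:30.
14:15-15:30 overlaps/touches 12:30-16:30 → extend to 12:30-16:30.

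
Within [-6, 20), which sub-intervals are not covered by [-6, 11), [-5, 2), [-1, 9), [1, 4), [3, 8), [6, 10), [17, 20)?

[11, 17)

After merging, the occupied span is [-6, 11), [17, 20).
Gaps within [-6, 20): [11, 17).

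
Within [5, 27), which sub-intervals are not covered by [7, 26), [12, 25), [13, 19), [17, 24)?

The merged coverage is [7, 26).
Complement within [5, 27): [5, 7), [26, 27).

[5, 7) ∪ [26, 27)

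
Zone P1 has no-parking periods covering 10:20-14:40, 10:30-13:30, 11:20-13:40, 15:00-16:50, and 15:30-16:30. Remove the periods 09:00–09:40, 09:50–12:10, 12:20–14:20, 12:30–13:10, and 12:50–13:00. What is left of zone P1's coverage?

12:10-12:20, 14:20-14:40, 15:00-16:50

A, merged: 10:20-14:40, 15:00-16:50.
B, merged: 09:00-09:40, 09:50-12:10, 12:20-14:20.
10:20-14:40 with B removed leaves 12:10-12:20, 14:20-14:40.
15:00-16:50 is untouched.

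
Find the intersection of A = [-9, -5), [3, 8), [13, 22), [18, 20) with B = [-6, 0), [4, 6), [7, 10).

[-6, -5) ∪ [4, 6) ∪ [7, 8)

Merge the first list: [-9, -5), [3, 8), [13, 22).
[-9, -5) overlaps B on [-6, -5).
[3, 8) overlaps B on [4, 6), [7, 8).
[13, 22) falls entirely outside B.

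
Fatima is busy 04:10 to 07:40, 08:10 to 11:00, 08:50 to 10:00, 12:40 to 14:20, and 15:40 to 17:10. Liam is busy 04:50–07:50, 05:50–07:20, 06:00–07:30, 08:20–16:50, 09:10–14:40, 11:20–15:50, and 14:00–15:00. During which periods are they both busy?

Merge the first list: 04:10–07:40, 08:10–11:00, 12:40–14:20, 15:40–17:10.
Merge the second list: 04:50–07:50, 08:20–16:50.
04:10–07:40 overlaps B on 04:50–07:40.
08:10–11:00 overlaps B on 08:20–11:00.
12:40–14:20 overlaps B on 12:40–14:20.
15:40–17:10 overlaps B on 15:40–16:50.

04:50–07:40, 08:20–11:00, 12:40–14:20, 15:40–16:50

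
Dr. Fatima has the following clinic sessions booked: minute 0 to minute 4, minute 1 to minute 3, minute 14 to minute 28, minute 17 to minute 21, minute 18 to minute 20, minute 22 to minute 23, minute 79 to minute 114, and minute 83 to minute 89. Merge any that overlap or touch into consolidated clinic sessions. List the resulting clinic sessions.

minute 1 to minute 3 overlaps/touches minute 0 to minute 4 → extend to minute 0 to minute 4.
minute 14 to minute 28 is disjoint → start new block.
minute 17 to minute 21 overlaps/touches minute 14 to minute 28 → extend to minute 14 to minute 28.
minute 18 to minute 20 overlaps/touches minute 14 to minute 28 → extend to minute 14 to minute 28.
minute 22 to minute 23 overlaps/touches minute 14 to minute 28 → extend to minute 14 to minute 28.
minute 79 to minute 114 is disjoint → start new block.
minute 83 to minute 89 overlaps/touches minute 79 to minute 114 → extend to minute 79 to minute 114.

minute 0 to minute 4, minute 14 to minute 28, minute 79 to minute 114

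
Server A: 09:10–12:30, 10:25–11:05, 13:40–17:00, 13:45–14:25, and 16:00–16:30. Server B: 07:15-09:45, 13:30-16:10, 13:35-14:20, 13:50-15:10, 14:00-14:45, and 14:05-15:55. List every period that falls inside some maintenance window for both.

Merge the first list: 09:10–12:30, 13:40–17:00.
Merge the second list: 07:15–09:45, 13:30–16:10.
09:10–12:30 overlaps B on 09:10–09:45.
13:40–17:00 overlaps B on 13:40–16:10.

09:10–09:45, 13:40–16:10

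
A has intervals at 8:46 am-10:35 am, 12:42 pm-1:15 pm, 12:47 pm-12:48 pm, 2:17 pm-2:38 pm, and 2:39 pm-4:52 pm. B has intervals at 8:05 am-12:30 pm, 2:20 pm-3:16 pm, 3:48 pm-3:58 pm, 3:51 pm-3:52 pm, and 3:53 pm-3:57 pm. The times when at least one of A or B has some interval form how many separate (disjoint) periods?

3

A, merged: 8:46 am–10:35 am, 12:42 pm–1:15 pm, 2:17 pm–2:38 pm, 2:39 pm–4:52 pm.
B, merged: 8:05 am–12:30 pm, 2:20 pm–3:16 pm, 3:48 pm–3:58 pm.
A ∪ B = 8:05 am–12:30 pm, 12:42 pm–1:15 pm, 2:17 pm–4:52 pm.
That is 3 disjoint pieces.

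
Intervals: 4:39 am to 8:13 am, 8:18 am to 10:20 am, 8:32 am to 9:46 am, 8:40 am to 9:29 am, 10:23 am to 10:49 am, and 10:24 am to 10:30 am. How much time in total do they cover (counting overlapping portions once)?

6 h 2 min

Merged: 4:39 am–8:13 am, 8:18 am–10:20 am, 10:23 am–10:49 am.
Lengths: 3 h 34 min + 2 h 2 min + 26 min = 6 h 2 min.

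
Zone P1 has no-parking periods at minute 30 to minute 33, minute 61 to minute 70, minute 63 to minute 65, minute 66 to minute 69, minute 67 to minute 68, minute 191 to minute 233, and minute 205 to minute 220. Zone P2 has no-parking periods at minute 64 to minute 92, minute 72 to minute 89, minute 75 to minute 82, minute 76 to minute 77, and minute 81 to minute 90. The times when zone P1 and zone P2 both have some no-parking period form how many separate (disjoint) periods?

1

A, merged: minute 30 to minute 33, minute 61 to minute 70, minute 191 to minute 233.
B, merged: minute 64 to minute 92.
A ∩ B = minute 64 to minute 70.
That is 1 disjoint piece.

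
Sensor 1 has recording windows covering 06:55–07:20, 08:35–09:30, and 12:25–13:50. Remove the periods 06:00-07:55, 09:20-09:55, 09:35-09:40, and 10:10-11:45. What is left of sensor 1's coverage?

08:35-09:20, 12:25-13:50

Merge the second list: 06:00-07:55, 09:20-09:55, 10:10-11:45.
06:55-07:20: entirely removed.
08:35-09:30 \ B = 08:35-09:20.
12:25-13:50: nothing removed.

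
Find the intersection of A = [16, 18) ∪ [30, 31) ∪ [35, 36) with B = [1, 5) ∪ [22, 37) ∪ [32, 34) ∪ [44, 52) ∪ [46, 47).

[30, 31) ∪ [35, 36)

Merge the second list: [1, 5), [22, 37), [44, 52).
[16, 18) meets no B interval.
[30, 31) ∩ B → [30, 31).
[35, 36) ∩ B → [35, 36).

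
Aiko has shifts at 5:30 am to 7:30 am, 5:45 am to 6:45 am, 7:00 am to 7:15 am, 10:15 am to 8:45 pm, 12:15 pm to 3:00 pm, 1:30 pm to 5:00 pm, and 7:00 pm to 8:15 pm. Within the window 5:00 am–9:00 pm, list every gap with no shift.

5:00 am-5:30 am, 7:30 am-10:15 am, 8:45 pm-9:00 pm

Covered (merged): 5:30 am-7:30 am, 10:15 am-8:45 pm.
Gaps within 5:00 am-9:00 pm: 5:00 am-5:30 am, 7:30 am-10:15 am, 8:45 pm-9:00 pm.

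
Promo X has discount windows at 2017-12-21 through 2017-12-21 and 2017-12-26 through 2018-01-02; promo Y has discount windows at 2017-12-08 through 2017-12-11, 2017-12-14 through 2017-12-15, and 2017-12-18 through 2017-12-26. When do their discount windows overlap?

2017-12-21 through 2017-12-21, 2017-12-26 through 2017-12-26

2017-12-21 through 2017-12-21 meets the second set on 2017-12-21 through 2017-12-21.
2017-12-26 through 2018-01-02 meets the second set on 2017-12-26 through 2017-12-26.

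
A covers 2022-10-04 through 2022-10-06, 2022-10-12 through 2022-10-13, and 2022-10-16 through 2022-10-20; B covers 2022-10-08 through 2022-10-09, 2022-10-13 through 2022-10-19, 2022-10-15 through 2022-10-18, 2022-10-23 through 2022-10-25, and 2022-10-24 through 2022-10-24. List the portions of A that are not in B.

B, merged: 2022-10-08 through 2022-10-09, 2022-10-13 through 2022-10-19, 2022-10-23 through 2022-10-25.
2022-10-04 through 2022-10-06: nothing removed.
2022-10-12 through 2022-10-13 \ B = 2022-10-12 through 2022-10-12.
2022-10-16 through 2022-10-20 \ B = 2022-10-20 through 2022-10-20.

2022-10-04 through 2022-10-06, 2022-10-12 through 2022-10-12, 2022-10-20 through 2022-10-20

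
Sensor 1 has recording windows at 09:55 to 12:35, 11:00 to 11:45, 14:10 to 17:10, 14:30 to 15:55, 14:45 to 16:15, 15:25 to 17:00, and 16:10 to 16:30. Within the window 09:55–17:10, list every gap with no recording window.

12:35–14:10

Covered (merged): 09:55–12:35, 14:10–17:10.
Complement within 09:55–17:10: 12:35–14:10.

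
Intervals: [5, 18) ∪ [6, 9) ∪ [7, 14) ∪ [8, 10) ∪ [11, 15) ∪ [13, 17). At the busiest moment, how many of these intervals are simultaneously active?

4

Sweep endpoints in order; track running count of active intervals.
Peak of 4 reached at 8.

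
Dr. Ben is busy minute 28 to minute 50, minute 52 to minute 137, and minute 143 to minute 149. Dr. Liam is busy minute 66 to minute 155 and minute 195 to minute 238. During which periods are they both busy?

minute 28 to minute 50 meets no B interval.
minute 52 to minute 137 ∩ B → minute 66 to minute 137.
minute 143 to minute 149 ∩ B → minute 143 to minute 149.

minute 66 to minute 137, minute 143 to minute 149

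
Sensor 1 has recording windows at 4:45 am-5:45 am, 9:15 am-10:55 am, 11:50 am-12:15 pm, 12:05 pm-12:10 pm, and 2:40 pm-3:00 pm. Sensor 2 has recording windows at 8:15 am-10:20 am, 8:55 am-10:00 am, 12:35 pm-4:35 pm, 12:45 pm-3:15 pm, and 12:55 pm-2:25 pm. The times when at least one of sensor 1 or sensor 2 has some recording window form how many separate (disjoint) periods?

Merge the first list: 4:45 am-5:45 am, 9:15 am-10:55 am, 11:50 am-12:15 pm, 2:40 pm-3:00 pm.
Merge the second list: 8:15 am-10:20 am, 12:35 pm-4:35 pm.
A ∪ B = 4:45 am-5:45 am, 8:15 am-10:55 am, 11:50 am-12:15 pm, 12:35 pm-4:35 pm.
That is 4 disjoint pieces.

4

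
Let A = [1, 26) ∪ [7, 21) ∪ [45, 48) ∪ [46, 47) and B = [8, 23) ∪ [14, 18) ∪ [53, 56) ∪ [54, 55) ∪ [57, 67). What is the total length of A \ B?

A, merged: [1, 26), [45, 48).
B, merged: [8, 23), [53, 56), [57, 67).
A \ B = [1, 8), [23, 26), [45, 48).
Total: 7 + 3 + 3 = 13.

13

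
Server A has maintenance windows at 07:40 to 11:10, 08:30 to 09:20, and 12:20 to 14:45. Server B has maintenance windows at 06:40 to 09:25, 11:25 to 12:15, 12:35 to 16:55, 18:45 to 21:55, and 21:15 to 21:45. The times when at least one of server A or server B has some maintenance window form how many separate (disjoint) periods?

First set merges to 07:40-11:10, 12:20-14:45.
Second set merges to 06:40-09:25, 11:25-12:15, 12:35-16:55, 18:45-21:55.
A ∪ B = 06:40-11:10, 11:25-12:15, 12:20-16:55, 18:45-21:55.
That is 4 disjoint pieces.

4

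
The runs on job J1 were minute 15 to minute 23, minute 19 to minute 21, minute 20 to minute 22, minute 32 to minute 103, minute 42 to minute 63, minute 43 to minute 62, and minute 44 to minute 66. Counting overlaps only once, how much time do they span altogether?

79 minutes

Merged: minute 15 to minute 23, minute 32 to minute 103.
Lengths: 8 minutes + 71 minutes = 79 minutes.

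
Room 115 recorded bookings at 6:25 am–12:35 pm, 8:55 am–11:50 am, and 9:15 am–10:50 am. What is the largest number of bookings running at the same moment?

3

Walk the sorted start/end points keeping a running depth.
The depth first hits 3 at 9:15 am.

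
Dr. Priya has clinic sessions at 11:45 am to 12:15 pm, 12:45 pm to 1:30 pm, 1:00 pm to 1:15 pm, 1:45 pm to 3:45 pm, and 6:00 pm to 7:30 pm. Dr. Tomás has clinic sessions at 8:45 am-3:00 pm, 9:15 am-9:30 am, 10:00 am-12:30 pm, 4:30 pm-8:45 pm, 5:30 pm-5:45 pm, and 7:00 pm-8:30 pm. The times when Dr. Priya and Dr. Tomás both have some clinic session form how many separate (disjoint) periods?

A, merged: 11:45 am–12:15 pm, 12:45 pm–1:30 pm, 1:45 pm–3:45 pm, 6:00 pm–7:30 pm.
B, merged: 8:45 am–3:00 pm, 4:30 pm–8:45 pm.
A ∩ B = 11:45 am–12:15 pm, 12:45 pm–1:30 pm, 1:45 pm–3:00 pm, 6:00 pm–7:30 pm.
That is 4 disjoint pieces.

4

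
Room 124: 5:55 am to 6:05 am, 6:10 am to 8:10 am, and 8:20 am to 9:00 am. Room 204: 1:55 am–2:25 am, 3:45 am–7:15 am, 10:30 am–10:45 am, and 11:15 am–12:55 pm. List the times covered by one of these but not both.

1:55 am–2:25 am, 3:45 am–5:55 am, 6:05 am–6:10 am, 7:15 am–8:10 am, 8:20 am–9:00 am, 10:30 am–10:45 am, 11:15 am–12:55 pm

A but not B: 7:15 am–8:10 am, 8:20 am–9:00 am.
B but not A: 1:55 am–2:25 am, 3:45 am–5:55 am, 6:05 am–6:10 am, 10:30 am–10:45 am, 11:15 am–12:55 pm.
Combining gives A △ B.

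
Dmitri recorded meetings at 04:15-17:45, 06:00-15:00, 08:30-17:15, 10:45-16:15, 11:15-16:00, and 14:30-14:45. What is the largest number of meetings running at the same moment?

6

Sweep endpoints in order; track running count of active intervals.
Peak of 6 reached at 14:30.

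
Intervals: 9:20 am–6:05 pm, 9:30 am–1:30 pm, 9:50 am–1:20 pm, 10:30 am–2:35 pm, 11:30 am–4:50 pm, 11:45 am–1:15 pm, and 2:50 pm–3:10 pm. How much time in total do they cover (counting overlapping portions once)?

8 h 45 min

Merged: 9:20 am–6:05 pm.
Length: 8 h 45 min.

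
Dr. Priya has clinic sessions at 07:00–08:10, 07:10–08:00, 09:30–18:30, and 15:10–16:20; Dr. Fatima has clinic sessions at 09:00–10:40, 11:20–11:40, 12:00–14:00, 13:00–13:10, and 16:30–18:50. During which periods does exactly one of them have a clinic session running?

07:00–08:10, 09:00–09:30, 10:40–11:20, 11:40–12:00, 14:00–16:30, 18:30–18:50

Merge the first list: 07:00–08:10, 09:30–18:30.
Merge the second list: 09:00–10:40, 11:20–11:40, 12:00–14:00, 16:30–18:50.
Only in the first: 07:00–08:10, 10:40–11:20, 11:40–12:00, 14:00–16:30.
Only in the second: 09:00–09:30, 18:30–18:50.
Together these are the periods covered by exactly one.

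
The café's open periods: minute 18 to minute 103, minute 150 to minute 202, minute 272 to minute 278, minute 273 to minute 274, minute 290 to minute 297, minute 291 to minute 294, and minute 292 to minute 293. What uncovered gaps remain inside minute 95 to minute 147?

The merged coverage is minute 18 to minute 103, minute 150 to minute 202, minute 272 to minute 278, minute 290 to minute 297.
Complement within minute 95 to minute 147: minute 103 to minute 147.

minute 103 to minute 147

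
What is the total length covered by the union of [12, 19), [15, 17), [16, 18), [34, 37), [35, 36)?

10

Merged: [12, 19), [34, 37).
Lengths: 7 + 3 = 10.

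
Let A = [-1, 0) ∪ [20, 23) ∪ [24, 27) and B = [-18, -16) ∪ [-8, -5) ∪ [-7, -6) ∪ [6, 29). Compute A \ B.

[-1, 0)

Merge the second list: [-18, -16), [-8, -5), [6, 29).
[-1, 0): no B overlap → unchanged.
[20, 23): fully covered by B → removed.
[24, 27): fully covered by B → removed.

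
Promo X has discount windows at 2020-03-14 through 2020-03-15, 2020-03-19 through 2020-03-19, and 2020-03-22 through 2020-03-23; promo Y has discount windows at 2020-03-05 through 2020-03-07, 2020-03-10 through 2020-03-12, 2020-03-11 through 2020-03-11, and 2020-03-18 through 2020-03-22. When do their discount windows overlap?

2020-03-19 through 2020-03-19, 2020-03-22 through 2020-03-22

B, merged: 2020-03-05 through 2020-03-07, 2020-03-10 through 2020-03-12, 2020-03-18 through 2020-03-22.
2020-03-14 through 2020-03-15 meets no B interval.
2020-03-19 through 2020-03-19 ∩ B → 2020-03-19 through 2020-03-19.
2020-03-22 through 2020-03-23 ∩ B → 2020-03-22 through 2020-03-22.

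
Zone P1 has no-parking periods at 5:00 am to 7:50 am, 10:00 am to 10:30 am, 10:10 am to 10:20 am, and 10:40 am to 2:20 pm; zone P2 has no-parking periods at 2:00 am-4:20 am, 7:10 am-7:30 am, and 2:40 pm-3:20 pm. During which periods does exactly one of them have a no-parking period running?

First set merges to 5:00 am–7:50 am, 10:00 am–10:30 am, 10:40 am–2:20 pm.
A \ B = 5:00 am–7:10 am, 7:30 am–7:50 am, 10:00 am–10:30 am, 10:40 am–2:20 pm.
B \ A = 2:00 am–4:20 am, 2:40 pm–3:20 pm.
Union of the two gives the symmetric difference.

2:00 am–4:20 am, 5:00 am–7:10 am, 7:30 am–7:50 am, 10:00 am–10:30 am, 10:40 am–2:20 pm, 2:40 pm–3:20 pm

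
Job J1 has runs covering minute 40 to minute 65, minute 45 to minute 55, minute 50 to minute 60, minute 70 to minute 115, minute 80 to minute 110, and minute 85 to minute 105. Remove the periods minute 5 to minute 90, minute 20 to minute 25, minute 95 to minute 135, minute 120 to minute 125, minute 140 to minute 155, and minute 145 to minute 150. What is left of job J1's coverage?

A, merged: minute 40 to minute 65, minute 70 to minute 115.
B, merged: minute 5 to minute 90, minute 95 to minute 135, minute 140 to minute 155.
minute 40 to minute 65: fully covered by B → removed.
minute 70 to minute 115 minus B → minute 90 to minute 95.

minute 90 to minute 95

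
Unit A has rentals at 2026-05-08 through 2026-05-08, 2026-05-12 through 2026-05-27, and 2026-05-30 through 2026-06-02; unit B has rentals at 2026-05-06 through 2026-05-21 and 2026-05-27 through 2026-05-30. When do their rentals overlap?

2026-05-08 through 2026-05-08 overlaps B on 2026-05-08 through 2026-05-08.
2026-05-12 through 2026-05-27 overlaps B on 2026-05-12 through 2026-05-21, 2026-05-27 through 2026-05-27.
2026-05-30 through 2026-06-02 overlaps B on 2026-05-30 through 2026-05-30.

2026-05-08 through 2026-05-08, 2026-05-12 through 2026-05-21, 2026-05-27 through 2026-05-27, 2026-05-30 through 2026-05-30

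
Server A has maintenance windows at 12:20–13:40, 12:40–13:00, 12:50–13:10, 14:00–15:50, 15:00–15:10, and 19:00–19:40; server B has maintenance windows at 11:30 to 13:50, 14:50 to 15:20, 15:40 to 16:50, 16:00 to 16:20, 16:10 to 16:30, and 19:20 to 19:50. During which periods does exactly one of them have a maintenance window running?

First set merges to 12:20–13:40, 14:00–15:50, 19:00–19:40.
Second set merges to 11:30–13:50, 14:50–15:20, 15:40–16:50, 19:20–19:50.
A but not B: 14:00–14:50, 15:20–15:40, 19:00–19:20.
B but not A: 11:30–12:20, 13:40–13:50, 15:50–16:50, 19:40–19:50.
Combining gives A △ B.

11:30–12:20, 13:40–13:50, 14:00–14:50, 15:20–15:40, 15:50–16:50, 19:00–19:20, 19:40–19:50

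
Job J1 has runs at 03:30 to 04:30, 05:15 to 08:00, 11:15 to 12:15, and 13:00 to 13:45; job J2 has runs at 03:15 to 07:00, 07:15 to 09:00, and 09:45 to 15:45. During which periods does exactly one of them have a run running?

03:15–03:30, 04:30–05:15, 07:00–07:15, 08:00–09:00, 09:45–11:15, 12:15–13:00, 13:45–15:45

A but not B: 07:00–07:15.
B but not A: 03:15–03:30, 04:30–05:15, 08:00–09:00, 09:45–11:15, 12:15–13:00, 13:45–15:45.
Combining gives A △ B.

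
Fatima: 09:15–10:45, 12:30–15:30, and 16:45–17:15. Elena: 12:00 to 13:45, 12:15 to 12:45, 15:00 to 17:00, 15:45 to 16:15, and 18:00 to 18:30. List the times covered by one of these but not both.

Merge the second list: 12:00–13:45, 15:00–17:00, 18:00–18:30.
Only in the first: 09:15–10:45, 13:45–15:00, 17:00–17:15.
Only in the second: 12:00–12:30, 15:30–16:45, 18:00–18:30.
Together these are the periods covered by exactly one.

09:15–10:45, 12:00–12:30, 13:45–15:00, 15:30–16:45, 17:00–17:15, 18:00–18:30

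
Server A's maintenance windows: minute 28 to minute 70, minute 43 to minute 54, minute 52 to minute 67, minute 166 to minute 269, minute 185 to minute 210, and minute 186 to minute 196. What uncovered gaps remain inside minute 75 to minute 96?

minute 75 to minute 96

After merging, the occupied span is minute 28 to minute 70, minute 166 to minute 269.
Gaps within minute 75 to minute 96: minute 75 to minute 96.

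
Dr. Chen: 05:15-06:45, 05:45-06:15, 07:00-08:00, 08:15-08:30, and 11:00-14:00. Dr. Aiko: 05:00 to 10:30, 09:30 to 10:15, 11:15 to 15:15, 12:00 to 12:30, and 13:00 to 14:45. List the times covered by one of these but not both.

05:00–05:15, 06:45–07:00, 08:00–08:15, 08:30–10:30, 11:00–11:15, 14:00–15:15

Merge the first list: 05:15–06:45, 07:00–08:00, 08:15–08:30, 11:00–14:00.
Merge the second list: 05:00–10:30, 11:15–15:15.
A \ B = 11:00–11:15.
B \ A = 05:00–05:15, 06:45–07:00, 08:00–08:15, 08:30–10:30, 14:00–15:15.
Union of the two gives the symmetric difference.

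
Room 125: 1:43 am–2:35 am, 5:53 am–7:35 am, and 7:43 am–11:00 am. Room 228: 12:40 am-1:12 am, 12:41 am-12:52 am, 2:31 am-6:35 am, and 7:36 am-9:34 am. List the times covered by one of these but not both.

12:40 am-1:12 am, 1:43 am-2:31 am, 2:35 am-5:53 am, 6:35 am-7:35 am, 7:36 am-7:43 am, 9:34 am-11:00 am

Merge the second list: 12:40 am-1:12 am, 2:31 am-6:35 am, 7:36 am-9:34 am.
A but not B: 1:43 am-2:31 am, 6:35 am-7:35 am, 9:34 am-11:00 am.
B but not A: 12:40 am-1:12 am, 2:35 am-5:53 am, 7:36 am-7:43 am.
Combining gives A △ B.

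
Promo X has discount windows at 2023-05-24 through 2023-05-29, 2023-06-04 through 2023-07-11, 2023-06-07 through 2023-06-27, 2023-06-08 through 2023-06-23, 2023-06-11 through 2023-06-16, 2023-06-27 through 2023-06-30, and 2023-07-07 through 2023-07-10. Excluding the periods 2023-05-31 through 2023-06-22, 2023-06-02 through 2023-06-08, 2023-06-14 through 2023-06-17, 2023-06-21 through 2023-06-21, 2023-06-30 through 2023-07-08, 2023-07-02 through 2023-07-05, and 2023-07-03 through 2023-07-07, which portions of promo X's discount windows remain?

Merge the first list: 2023-05-24 through 2023-05-29, 2023-06-04 through 2023-07-11.
Merge the second list: 2023-05-31 through 2023-06-22, 2023-06-30 through 2023-07-08.
2023-05-24 through 2023-05-29: no B overlap → unchanged.
2023-06-04 through 2023-07-11 minus B → 2023-06-23 through 2023-06-29, 2023-07-09 through 2023-07-11.

2023-05-24 through 2023-05-29, 2023-06-23 through 2023-06-29, 2023-07-09 through 2023-07-11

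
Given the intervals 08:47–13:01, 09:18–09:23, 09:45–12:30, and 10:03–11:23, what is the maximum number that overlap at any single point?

3

Sweep endpoints in order; track running count of active intervals.
Peak of 3 reached at 10:03.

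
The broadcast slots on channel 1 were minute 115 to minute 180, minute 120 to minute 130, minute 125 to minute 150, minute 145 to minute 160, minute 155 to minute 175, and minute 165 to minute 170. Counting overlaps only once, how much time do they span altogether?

Merged: minute 115 to minute 180.
Length: 65 minutes.

65 minutes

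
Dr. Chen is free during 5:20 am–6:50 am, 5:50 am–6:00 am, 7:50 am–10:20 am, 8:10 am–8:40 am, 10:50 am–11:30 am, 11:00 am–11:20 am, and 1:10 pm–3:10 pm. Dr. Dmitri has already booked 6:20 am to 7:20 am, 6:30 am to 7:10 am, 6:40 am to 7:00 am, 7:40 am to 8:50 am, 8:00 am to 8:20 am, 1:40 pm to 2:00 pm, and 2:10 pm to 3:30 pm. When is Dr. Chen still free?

First set merges to 5:20 am–6:50 am, 7:50 am–10:20 am, 10:50 am–11:30 am, 1:10 pm–3:10 pm.
Second set merges to 6:20 am–7:20 am, 7:40 am–8:50 am, 1:40 pm–2:00 pm, 2:10 pm–3:30 pm.
5:20 am–6:50 am with B removed leaves 5:20 am–6:20 am.
7:50 am–10:20 am with B removed leaves 8:50 am–10:20 am.
10:50 am–11:30 am is untouched.
1:10 pm–3:10 pm with B removed leaves 1:10 pm–1:40 pm, 2:00 pm–2:10 pm.

5:20 am–6:20 am, 8:50 am–10:20 am, 10:50 am–11:30 am, 1:10 pm–1:40 pm, 2:00 pm–2:10 pm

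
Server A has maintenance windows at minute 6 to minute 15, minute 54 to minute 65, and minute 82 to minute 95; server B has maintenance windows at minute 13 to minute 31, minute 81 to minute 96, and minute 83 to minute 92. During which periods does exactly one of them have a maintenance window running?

minute 6 to minute 13, minute 15 to minute 31, minute 54 to minute 65, minute 81 to minute 82, minute 95 to minute 96

Merge the second list: minute 13 to minute 31, minute 81 to minute 96.
A \ B = minute 6 to minute 13, minute 54 to minute 65.
B \ A = minute 15 to minute 31, minute 81 to minute 82, minute 95 to minute 96.
Union of the two gives the symmetric difference.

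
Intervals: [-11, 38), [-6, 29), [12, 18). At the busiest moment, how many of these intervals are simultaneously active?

3

At 12, 3 of the intervals are simultaneously active.
No point has more.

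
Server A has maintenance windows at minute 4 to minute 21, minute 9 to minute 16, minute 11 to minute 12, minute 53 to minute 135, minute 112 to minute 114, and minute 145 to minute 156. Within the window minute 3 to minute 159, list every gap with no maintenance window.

The merged coverage is minute 4 to minute 21, minute 53 to minute 135, minute 145 to minute 156.
Complement within minute 3 to minute 159: minute 3 to minute 4, minute 21 to minute 53, minute 135 to minute 145, minute 156 to minute 159.

minute 3 to minute 4, minute 21 to minute 53, minute 135 to minute 145, minute 156 to minute 159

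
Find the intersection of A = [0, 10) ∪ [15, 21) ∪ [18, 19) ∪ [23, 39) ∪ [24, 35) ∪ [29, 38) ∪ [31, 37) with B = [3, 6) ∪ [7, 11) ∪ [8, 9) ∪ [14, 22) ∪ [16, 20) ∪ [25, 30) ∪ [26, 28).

[3, 6) ∪ [7, 10) ∪ [15, 21) ∪ [25, 30)

First set merges to [0, 10), [15, 21), [23, 39).
Second set merges to [3, 6), [7, 11), [14, 22), [25, 30).
[0, 10) meets the second set on [3, 6), [7, 10).
[15, 21) meets the second set on [15, 21).
[23, 39) meets the second set on [25, 30).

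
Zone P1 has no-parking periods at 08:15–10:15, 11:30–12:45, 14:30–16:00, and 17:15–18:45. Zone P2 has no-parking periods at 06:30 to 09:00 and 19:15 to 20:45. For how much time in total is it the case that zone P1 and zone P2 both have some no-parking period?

45 min

A ∩ B = 08:15–09:00.
Total: 45 min.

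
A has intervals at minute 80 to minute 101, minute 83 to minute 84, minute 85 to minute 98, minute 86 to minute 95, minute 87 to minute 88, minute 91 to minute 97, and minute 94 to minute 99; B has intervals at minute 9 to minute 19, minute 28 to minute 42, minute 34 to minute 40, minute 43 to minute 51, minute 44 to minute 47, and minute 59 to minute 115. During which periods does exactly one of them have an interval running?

Merge the first list: minute 80 to minute 101.
Merge the second list: minute 9 to minute 19, minute 28 to minute 42, minute 43 to minute 51, minute 59 to minute 115.
A \ B = none.
B \ A = minute 9 to minute 19, minute 28 to minute 42, minute 43 to minute 51, minute 59 to minute 80, minute 101 to minute 115.
Union of the two gives the symmetric difference.

minute 9 to minute 19, minute 28 to minute 42, minute 43 to minute 51, minute 59 to minute 80, minute 101 to minute 115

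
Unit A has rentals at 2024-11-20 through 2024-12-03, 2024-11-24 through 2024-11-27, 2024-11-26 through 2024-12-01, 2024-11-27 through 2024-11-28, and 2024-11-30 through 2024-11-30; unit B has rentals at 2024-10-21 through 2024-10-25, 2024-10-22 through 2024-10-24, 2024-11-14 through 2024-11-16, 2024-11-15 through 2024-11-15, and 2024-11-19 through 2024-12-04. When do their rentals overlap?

First set merges to 2024-11-20 through 2024-12-03.
Second set merges to 2024-10-21 through 2024-10-25, 2024-11-14 through 2024-11-16, 2024-11-19 through 2024-12-04.
2024-11-20 through 2024-12-03 ∩ B → 2024-11-20 through 2024-12-03.

2024-11-20 through 2024-12-03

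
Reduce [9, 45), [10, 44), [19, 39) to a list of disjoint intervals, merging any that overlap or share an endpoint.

[10, 44) overlaps/touches [9, 45) → extend to [9, 45).
[19, 39) overlaps/touches [9, 45) → extend to [9, 45).

[9, 45)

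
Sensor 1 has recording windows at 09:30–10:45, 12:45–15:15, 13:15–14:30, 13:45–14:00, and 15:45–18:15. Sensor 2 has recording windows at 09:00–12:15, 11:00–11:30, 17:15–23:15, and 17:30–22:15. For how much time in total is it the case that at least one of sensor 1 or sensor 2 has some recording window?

A, merged: 09:30–10:45, 12:45–15:15, 15:45–18:15.
B, merged: 09:00–12:15, 17:15–23:15.
A ∪ B = 09:00–12:15, 12:45–15:15, 15:45–23:15.
Total: 3 h 15 min + 2 h 30 min + 7 h 30 min = 13 h 15 min.

13 h 15 min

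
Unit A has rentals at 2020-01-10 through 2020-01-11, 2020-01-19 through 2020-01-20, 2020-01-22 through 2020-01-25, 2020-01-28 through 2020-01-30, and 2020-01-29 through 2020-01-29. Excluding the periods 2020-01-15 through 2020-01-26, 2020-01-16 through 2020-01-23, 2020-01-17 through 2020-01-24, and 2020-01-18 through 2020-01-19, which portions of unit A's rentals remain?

First set merges to 2020-01-10 through 2020-01-11, 2020-01-19 through 2020-01-20, 2020-01-22 through 2020-01-25, 2020-01-28 through 2020-01-30.
Second set merges to 2020-01-15 through 2020-01-26.
2020-01-10 through 2020-01-11: nothing removed.
2020-01-19 through 2020-01-20: entirely removed.
2020-01-22 through 2020-01-25: entirely removed.
2020-01-28 through 2020-01-30: nothing removed.

2020-01-10 through 2020-01-11, 2020-01-28 through 2020-01-30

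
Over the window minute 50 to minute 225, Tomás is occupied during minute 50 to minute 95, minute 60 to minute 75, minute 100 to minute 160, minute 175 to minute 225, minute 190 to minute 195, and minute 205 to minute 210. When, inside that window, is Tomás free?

Covered (merged): minute 50 to minute 95, minute 100 to minute 160, minute 175 to minute 225.
Complement within minute 50 to minute 225: minute 95 to minute 100, minute 160 to minute 175.

minute 95 to minute 100, minute 160 to minute 175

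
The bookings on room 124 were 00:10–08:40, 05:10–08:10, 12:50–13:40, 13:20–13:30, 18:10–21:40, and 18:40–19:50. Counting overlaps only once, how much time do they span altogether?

12 h 50 min

Merged: 00:10–08:40, 12:50–13:40, 18:10–21:40.
Lengths: 8 h 30 min + 50 min + 3 h 30 min = 12 h 50 min.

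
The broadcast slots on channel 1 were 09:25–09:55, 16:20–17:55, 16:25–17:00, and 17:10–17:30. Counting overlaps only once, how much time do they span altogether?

Merged: 09:25-09:55, 16:20-17:55.
Lengths: 30 min + 1 h 35 min = 2 h 5 min.

2 h 5 min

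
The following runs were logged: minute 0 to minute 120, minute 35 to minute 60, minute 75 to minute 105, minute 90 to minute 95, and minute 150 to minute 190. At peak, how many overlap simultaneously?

3

Sweep endpoints in order; track running count of active intervals.
Peak of 3 reached at minute 90.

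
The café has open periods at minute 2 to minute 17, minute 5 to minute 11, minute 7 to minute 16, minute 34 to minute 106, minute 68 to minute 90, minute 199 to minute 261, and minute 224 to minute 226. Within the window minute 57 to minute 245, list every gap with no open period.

Covered (merged): minute 2 to minute 17, minute 34 to minute 106, minute 199 to minute 261.
Uncovered inside minute 57 to minute 245: minute 106 to minute 199.

minute 106 to minute 199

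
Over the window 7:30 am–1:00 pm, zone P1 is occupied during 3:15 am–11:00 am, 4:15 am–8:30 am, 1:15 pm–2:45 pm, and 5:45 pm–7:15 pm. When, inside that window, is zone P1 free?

11:00 am–1:00 pm

The merged coverage is 3:15 am–11:00 am, 1:15 pm–2:45 pm, 5:45 pm–7:15 pm.
Uncovered inside 7:30 am–1:00 pm: 11:00 am–1:00 pm.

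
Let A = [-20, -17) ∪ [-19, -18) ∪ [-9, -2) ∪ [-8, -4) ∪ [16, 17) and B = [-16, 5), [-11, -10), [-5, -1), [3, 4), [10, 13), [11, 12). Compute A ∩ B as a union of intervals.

A, merged: [-20, -17), [-9, -2), [16, 17).
B, merged: [-16, 5), [10, 13).
[-20, -17): no overlap with the second set.
[-9, -2) meets the second set on [-9, -2).
[16, 17): no overlap with the second set.

[-9, -2)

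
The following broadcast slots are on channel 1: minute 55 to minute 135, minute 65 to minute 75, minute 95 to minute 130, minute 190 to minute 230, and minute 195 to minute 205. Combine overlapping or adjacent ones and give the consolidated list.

minute 55 to minute 135, minute 190 to minute 230

minute 65 to minute 75 overlaps/touches minute 55 to minute 135 → extend to minute 55 to minute 135.
minute 95 to minute 130 overlaps/touches minute 55 to minute 135 → extend to minute 55 to minute 135.
minute 190 to minute 230 is disjoint → start new block.
minute 195 to minute 205 overlaps/touches minute 190 to minute 230 → extend to minute 190 to minute 230.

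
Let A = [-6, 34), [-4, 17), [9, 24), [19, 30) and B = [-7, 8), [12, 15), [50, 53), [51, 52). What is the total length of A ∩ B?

17

First set merges to [-6, 34).
Second set merges to [-7, 8), [12, 15), [50, 53).
A ∩ B = [-6, 8), [12, 15).
Total: 14 + 3 = 17.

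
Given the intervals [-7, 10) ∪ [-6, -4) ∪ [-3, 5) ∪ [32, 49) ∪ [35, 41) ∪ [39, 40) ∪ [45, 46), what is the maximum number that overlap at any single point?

Sweep endpoints in order; track running count of active intervals.
Peak of 3 reached at 39.

3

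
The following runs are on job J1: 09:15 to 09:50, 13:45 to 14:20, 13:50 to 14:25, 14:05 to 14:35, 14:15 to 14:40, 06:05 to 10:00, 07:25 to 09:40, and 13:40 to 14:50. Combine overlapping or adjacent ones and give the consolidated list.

06:05–10:00, 13:40–14:50

Sort by start: 06:05–10:00, 07:25–09:40, 09:15–09:50, 13:40–14:50, 13:45–14:20, 13:50–14:25, 14:05–14:35, 14:15–14:40.
07:25–09:40 overlaps/touches 06:05–10:00 → extend to 06:05–10:00.
09:15–09:50 overlaps/touches 06:05–10:00 → extend to 06:05–10:00.
13:40–14:50 is disjoint → start new block.
13:45–14:20 overlaps/touches 13:40–14:50 → extend to 13:40–14:50.
13:50–14:25 overlaps/touches 13:40–14:50 → extend to 13:40–14:50.
14:05–14:35 overlaps/touches 13:40–14:50 → extend to 13:40–14:50.
14:15–14:40 overlaps/touches 13:40–14:50 → extend to 13:40–14:50.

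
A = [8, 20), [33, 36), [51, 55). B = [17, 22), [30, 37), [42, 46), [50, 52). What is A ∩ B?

[8, 20) overlaps B on [17, 20).
[33, 36) overlaps B on [33, 36).
[51, 55) overlaps B on [51, 52).

[17, 20) ∪ [33, 36) ∪ [51, 52)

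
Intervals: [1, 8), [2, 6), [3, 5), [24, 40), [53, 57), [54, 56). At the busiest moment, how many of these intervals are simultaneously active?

Sweep endpoints in order; track running count of active intervals.
Peak of 3 reached at 3.

3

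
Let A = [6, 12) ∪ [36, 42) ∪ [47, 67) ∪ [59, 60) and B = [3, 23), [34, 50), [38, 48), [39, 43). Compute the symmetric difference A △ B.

[3, 6) ∪ [12, 23) ∪ [34, 36) ∪ [42, 47) ∪ [50, 67)

First set merges to [6, 12), [36, 42), [47, 67).
Second set merges to [3, 23), [34, 50).
A but not B: [50, 67).
B but not A: [3, 6), [12, 23), [34, 36), [42, 47).
Combining gives A △ B.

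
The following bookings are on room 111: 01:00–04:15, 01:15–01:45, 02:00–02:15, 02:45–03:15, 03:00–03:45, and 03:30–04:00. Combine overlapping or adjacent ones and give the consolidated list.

01:00-04:15

01:15-01:45 overlaps/touches 01:00-04:15 → extend to 01:00-04:15.
02:00-02:15 overlaps/touches 01:00-04:15 → extend to 01:00-04:15.
02:45-03:15 overlaps/touches 01:00-04:15 → extend to 01:00-04:15.
03:00-03:45 overlaps/touches 01:00-04:15 → extend to 01:00-04:15.
03:30-04:00 overlaps/touches 01:00-04:15 → extend to 01:00-04:15.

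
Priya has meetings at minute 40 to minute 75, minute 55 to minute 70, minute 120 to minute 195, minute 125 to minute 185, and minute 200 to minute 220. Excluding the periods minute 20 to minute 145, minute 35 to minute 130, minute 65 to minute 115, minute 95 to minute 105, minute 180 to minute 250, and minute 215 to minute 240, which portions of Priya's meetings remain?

First set merges to minute 40 to minute 75, minute 120 to minute 195, minute 200 to minute 220.
Second set merges to minute 20 to minute 145, minute 180 to minute 250.
minute 40 to minute 75 lies entirely inside B → drops out.
minute 120 to minute 195 with B removed leaves minute 145 to minute 180.
minute 200 to minute 220 lies entirely inside B → drops out.

minute 145 to minute 180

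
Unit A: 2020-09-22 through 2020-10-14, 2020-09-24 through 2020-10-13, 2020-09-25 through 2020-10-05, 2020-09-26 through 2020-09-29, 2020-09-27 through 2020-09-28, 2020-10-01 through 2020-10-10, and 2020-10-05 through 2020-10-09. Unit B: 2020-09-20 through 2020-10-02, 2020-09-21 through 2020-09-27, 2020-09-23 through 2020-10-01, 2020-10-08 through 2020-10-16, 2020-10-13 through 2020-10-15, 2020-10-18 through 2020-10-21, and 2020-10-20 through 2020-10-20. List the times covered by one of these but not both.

2020-09-20 through 2020-09-21, 2020-10-03 through 2020-10-07, 2020-10-15 through 2020-10-16, 2020-10-18 through 2020-10-21

Merge the first list: 2020-09-22 through 2020-10-14.
Merge the second list: 2020-09-20 through 2020-10-02, 2020-10-08 through 2020-10-16, 2020-10-18 through 2020-10-21.
A \ B = 2020-10-03 through 2020-10-07.
B \ A = 2020-09-20 through 2020-09-21, 2020-10-15 through 2020-10-16, 2020-10-18 through 2020-10-21.
Union of the two gives the symmetric difference.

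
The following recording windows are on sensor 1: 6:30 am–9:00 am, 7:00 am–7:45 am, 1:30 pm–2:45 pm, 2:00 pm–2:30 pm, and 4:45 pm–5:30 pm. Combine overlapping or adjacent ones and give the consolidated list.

6:30 am-9:00 am, 1:30 pm-2:45 pm, 4:45 pm-5:30 pm

7:00 am-7:45 am overlaps/touches 6:30 am-9:00 am → extend to 6:30 am-9:00 am.
1:30 pm-2:45 pm is disjoint → start new block.
2:00 pm-2:30 pm overlaps/touches 1:30 pm-2:45 pm → extend to 1:30 pm-2:45 pm.
4:45 pm-5:30 pm is disjoint → start new block.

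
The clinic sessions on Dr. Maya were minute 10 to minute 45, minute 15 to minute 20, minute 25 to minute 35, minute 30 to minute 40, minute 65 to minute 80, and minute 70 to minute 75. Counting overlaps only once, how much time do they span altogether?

50 minutes

Merged: minute 10 to minute 45, minute 65 to minute 80.
Lengths: 35 minutes + 15 minutes = 50 minutes.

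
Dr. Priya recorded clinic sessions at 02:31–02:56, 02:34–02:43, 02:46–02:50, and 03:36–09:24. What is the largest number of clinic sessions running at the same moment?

2

At 02:34, 2 of the intervals are simultaneously active.
No point has more.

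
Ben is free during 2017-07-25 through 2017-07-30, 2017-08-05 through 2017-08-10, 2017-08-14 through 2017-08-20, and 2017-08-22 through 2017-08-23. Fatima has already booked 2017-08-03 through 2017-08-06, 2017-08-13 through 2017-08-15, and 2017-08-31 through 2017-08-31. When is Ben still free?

2017-07-25 through 2017-07-30, 2017-08-07 through 2017-08-10, 2017-08-16 through 2017-08-20, 2017-08-22 through 2017-08-23

2017-07-25 through 2017-07-30: nothing removed.
2017-08-05 through 2017-08-10 \ B = 2017-08-07 through 2017-08-10.
2017-08-14 through 2017-08-20 \ B = 2017-08-16 through 2017-08-20.
2017-08-22 through 2017-08-23: nothing removed.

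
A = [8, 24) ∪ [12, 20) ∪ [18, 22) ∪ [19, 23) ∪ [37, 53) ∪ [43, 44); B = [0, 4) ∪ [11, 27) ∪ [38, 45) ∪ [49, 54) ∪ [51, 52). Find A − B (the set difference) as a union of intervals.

First set merges to [8, 24), [37, 53).
Second set merges to [0, 4), [11, 27), [38, 45), [49, 54).
[8, 24) minus B → [8, 11).
[37, 53) minus B → [37, 38), [45, 49).

[8, 11) ∪ [37, 38) ∪ [45, 49)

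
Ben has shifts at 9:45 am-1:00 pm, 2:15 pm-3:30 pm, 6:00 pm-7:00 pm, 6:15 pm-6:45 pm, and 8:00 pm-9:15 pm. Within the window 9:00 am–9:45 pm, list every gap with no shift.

9:00 am–9:45 am, 1:00 pm–2:15 pm, 3:30 pm–6:00 pm, 7:00 pm–8:00 pm, 9:15 pm–9:45 pm

Covered (merged): 9:45 am–1:00 pm, 2:15 pm–3:30 pm, 6:00 pm–7:00 pm, 8:00 pm–9:15 pm.
Gaps within 9:00 am–9:45 pm: 9:00 am–9:45 am, 1:00 pm–2:15 pm, 3:30 pm–6:00 pm, 7:00 pm–8:00 pm, 9:15 pm–9:45 pm.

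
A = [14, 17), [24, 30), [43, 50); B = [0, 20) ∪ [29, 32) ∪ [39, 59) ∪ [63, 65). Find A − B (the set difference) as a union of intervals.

[24, 29)

[14, 17) lies entirely inside B → drops out.
[24, 30) with B removed leaves [24, 29).
[43, 50) lies entirely inside B → drops out.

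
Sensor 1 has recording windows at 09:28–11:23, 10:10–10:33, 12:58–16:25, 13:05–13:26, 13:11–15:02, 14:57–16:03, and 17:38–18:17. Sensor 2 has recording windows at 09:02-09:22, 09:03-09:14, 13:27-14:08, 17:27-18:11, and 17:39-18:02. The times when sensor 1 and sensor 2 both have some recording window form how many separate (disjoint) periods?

First set merges to 09:28–11:23, 12:58–16:25, 17:38–18:17.
Second set merges to 09:02–09:22, 13:27–14:08, 17:27–18:11.
A ∩ B = 13:27–14:08, 17:38–18:11.
That is 2 disjoint pieces.

2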